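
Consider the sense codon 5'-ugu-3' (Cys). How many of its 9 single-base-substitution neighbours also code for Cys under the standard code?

1

Position 1: none → 0 synonymous.
Position 2: none → 0 synonymous.
Position 3: UGC → 1 synonymous.
Total: 0 + 0 + 1 = 1.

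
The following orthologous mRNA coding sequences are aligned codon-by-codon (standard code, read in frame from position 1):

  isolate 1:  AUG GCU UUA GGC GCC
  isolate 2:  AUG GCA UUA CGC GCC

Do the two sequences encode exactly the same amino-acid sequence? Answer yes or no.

Codon 1: AUG Met / AUG Met — identical.
Codon 2: GCU Ala / GCA Ala — synonymous.
Codon 3: UUA Leu / UUA Leu — identical.
Codon 4: GGC Gly / CGC Arg — nonsynonymous.
Codon 5: GCC Ala / GCC Ala — identical.
Nonsynonymous differences: 1 → different protein.

no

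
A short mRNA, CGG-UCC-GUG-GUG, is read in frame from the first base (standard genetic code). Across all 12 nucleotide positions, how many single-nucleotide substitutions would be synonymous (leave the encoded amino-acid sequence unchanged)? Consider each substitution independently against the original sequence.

13

Codon 1 (CGG, Arg): 4 synonymous substitutions.
Codon 2 (UCC, Ser): 3 synonymous substitutions.
Codon 3 (GUG, Val): 3 synonymous substitutions.
Codon 4 (GUG, Val): 3 synonymous substitutions.
Total: 4 + 3 + 3 + 3 = 13.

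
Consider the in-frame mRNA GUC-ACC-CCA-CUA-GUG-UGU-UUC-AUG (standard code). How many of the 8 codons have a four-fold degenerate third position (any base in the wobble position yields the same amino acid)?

5

Codon 1 GUC (Val): third position 4-fold.
Codon 2 ACC (Thr): third position 4-fold.
Codon 3 CCA (Pro): third position 4-fold.
Codon 4 CUA (Leu): third position 4-fold.
Codon 5 GUG (Val): third position 4-fold.
Codon 6 UGU (Cys): third position 2-fold.
Codon 7 UUC (Phe): third position 2-fold.
Codon 8 AUG (Met): third position 1-fold.
Four-fold degenerate third positions: 5.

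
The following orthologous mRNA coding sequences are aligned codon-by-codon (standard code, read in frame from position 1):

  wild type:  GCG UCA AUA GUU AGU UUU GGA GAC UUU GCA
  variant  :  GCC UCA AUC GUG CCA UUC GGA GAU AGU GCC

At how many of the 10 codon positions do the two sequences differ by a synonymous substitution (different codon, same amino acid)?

Codon 1: GCG Ala / GCC Ala — synonymous.
Codon 2: UCA Ser / UCA Ser — identical.
Codon 3: AUA Ile / AUC Ile — synonymous.
Codon 4: GUU Val / GUG Val — synonymous.
Codon 5: AGU Ser / CCA Pro — nonsynonymous.
Codon 6: UUU Phe / UUC Phe — synonymous.
Codon 7: GGA Gly / GGA Gly — identical.
Codon 8: GAC Asp / GAU Asp — synonymous.
Codon 9: UUU Phe / AGU Ser — nonsynonymous.
Codon 10: GCA Ala / GCC Ala — synonymous.
Synonymous differences: 6.

6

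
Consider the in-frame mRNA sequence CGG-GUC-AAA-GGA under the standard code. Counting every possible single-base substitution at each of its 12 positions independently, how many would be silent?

11

Codon 1 (CGG, Arg): 4 synonymous substitutions.
Codon 2 (GUC, Val): 3 synonymous substitutions.
Codon 3 (AAA, Lys): 1 synonymous substitution.
Codon 4 (GGA, Gly): 3 synonymous substitutions.
Total: 4 + 3 + 1 + 3 = 11.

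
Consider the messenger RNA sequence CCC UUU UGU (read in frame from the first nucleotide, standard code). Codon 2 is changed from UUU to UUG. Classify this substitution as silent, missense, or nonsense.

missense

Position 6 falls in codon 2: UUU → Phe.
After the substitution the codon is UUG → Leu.
Phe ≠ Leu, so this is a missense mutation.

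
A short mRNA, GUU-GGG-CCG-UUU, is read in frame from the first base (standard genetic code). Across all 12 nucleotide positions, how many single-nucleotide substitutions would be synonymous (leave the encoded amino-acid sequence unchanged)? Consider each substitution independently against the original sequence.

Codon 1 (GUU, Val): 3 synonymous substitutions.
Codon 2 (GGG, Gly): 3 synonymous substitutions.
Codon 3 (CCG, Pro): 3 synonymous substitutions.
Codon 4 (UUU, Phe): 1 synonymous substitution.
Total: 3 + 3 + 3 + 1 = 10.

10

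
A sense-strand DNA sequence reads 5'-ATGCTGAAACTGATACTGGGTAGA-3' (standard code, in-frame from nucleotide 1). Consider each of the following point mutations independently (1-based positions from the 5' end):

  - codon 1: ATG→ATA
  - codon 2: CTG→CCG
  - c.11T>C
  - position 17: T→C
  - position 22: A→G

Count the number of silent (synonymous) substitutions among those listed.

0

Codon 1: ATG (Met) → ATA (Ile) — missense.
Codon 2: CTG (Leu) → CCG (Pro) — missense.
Codon 4: CTG (Leu) → CCG (Pro) — missense.
Codon 6: CTG (Leu) → CCG (Pro) — missense.
Codon 8: AGA (Arg) → GGA (Gly) — missense.
Synonymous: 0 of 5.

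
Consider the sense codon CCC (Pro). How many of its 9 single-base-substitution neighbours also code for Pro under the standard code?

Position 1: none → 0 synonymous.
Position 2: none → 0 synonymous.
Position 3: CCT, CCA, CCG → 3 synonymous.
Total: 0 + 0 + 3 = 3.

3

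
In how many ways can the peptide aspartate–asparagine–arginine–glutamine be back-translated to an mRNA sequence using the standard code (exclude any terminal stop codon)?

48

Asp: 2 codons.
Asn: 2 codons.
Arg: 6 codons.
Gln: 2 codons.
2 × 2 × 6 × 2 = 48.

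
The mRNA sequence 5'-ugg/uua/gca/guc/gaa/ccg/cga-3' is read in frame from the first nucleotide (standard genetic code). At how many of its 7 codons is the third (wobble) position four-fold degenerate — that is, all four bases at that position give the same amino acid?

4

Codon 1 UGG (Trp): third position 1-fold.
Codon 2 UUA (Leu): third position 2-fold.
Codon 3 GCA (Ala): third position 4-fold.
Codon 4 GUC (Val): third position 4-fold.
Codon 5 GAA (Glu): third position 2-fold.
Codon 6 CCG (Pro): third position 4-fold.
Codon 7 CGA (Arg): third position 4-fold.
Four-fold degenerate third positions: 4.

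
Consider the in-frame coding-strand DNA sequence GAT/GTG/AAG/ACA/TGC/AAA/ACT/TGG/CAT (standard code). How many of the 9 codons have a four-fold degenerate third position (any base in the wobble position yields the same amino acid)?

3

Codon 1 GAT (Asp): third position 2-fold.
Codon 2 GTG (Val): third position 4-fold.
Codon 3 AAG (Lys): third position 2-fold.
Codon 4 ACA (Thr): third position 4-fold.
Codon 5 TGC (Cys): third position 2-fold.
Codon 6 AAA (Lys): third position 2-fold.
Codon 7 ACT (Thr): third position 4-fold.
Codon 8 TGG (Trp): third position 1-fold.
Codon 9 CAT (His): third position 2-fold.
Four-fold degenerate third positions: 3.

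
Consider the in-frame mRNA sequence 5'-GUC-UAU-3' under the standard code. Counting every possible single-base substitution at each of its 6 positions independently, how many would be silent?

4

Codon 1 (GUC, Val): 3 synonymous substitutions.
Codon 2 (UAU, Tyr): 1 synonymous substitution.
Total: 3 + 1 = 4.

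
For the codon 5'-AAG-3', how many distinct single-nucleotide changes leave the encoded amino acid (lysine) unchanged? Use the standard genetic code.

1

Position 1: none → 0 synonymous.
Position 2: none → 0 synonymous.
Position 3: AAA → 1 synonymous.
Total: 0 + 0 + 1 = 1.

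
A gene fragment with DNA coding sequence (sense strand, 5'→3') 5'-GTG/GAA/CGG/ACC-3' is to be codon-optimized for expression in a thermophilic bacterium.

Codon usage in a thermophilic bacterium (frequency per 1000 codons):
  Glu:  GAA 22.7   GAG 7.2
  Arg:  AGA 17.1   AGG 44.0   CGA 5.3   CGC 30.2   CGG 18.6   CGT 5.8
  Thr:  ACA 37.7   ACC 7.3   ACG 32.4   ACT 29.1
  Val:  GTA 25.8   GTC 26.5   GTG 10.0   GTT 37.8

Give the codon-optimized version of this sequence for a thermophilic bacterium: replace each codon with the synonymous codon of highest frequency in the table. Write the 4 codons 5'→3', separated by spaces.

Codon 1 (Val): best is GTT at 37.8.
Codon 2 (Glu): best is GAA at 22.7.
Codon 3 (Arg): best is AGG at 44.0.
Codon 4 (Thr): best is ACA at 37.7.

GTT GAA AGG ACA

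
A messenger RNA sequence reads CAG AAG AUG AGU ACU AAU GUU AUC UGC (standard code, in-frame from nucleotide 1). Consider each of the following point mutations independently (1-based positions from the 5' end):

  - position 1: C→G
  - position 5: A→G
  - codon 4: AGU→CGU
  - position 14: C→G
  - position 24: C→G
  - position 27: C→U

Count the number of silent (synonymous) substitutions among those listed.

1

Codon 1: CAG (Gln) → GAG (Glu) — missense.
Codon 2: AAG (Lys) → AGG (Arg) — missense.
Codon 4: AGU (Ser) → CGU (Arg) — missense.
Codon 5: ACU (Thr) → AGU (Ser) — missense.
Codon 8: AUC (Ile) → AUG (Met) — missense.
Codon 9: UGC (Cys) → UGU (Cys) — synonymous.
Synonymous: 1 of 6.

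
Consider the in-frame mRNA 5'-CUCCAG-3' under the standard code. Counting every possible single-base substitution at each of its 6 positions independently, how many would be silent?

Codon 1 (CUC, Leu): 3 synonymous substitutions.
Codon 2 (CAG, Gln): 1 synonymous substitution.
Total: 3 + 1 = 4.

4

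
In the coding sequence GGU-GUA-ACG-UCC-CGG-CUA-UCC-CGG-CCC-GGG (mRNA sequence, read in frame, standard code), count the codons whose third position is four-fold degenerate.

10

Codon 1 GGU (Gly): third position 4-fold.
Codon 2 GUA (Val): third position 4-fold.
Codon 3 ACG (Thr): third position 4-fold.
Codon 4 UCC (Ser): third position 4-fold.
Codon 5 CGG (Arg): third position 4-fold.
Codon 6 CUA (Leu): third position 4-fold.
Codon 7 UCC (Ser): third position 4-fold.
Codon 8 CGG (Arg): third position 4-fold.
Codon 9 CCC (Pro): third position 4-fold.
Codon 10 GGG (Gly): third position 4-fold.
Four-fold degenerate third positions: 10.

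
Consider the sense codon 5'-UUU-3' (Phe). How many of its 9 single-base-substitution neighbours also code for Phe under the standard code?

1

Position 1: none → 0 synonymous.
Position 2: none → 0 synonymous.
Position 3: UUC → 1 synonymous.
Total: 0 + 0 + 1 = 1.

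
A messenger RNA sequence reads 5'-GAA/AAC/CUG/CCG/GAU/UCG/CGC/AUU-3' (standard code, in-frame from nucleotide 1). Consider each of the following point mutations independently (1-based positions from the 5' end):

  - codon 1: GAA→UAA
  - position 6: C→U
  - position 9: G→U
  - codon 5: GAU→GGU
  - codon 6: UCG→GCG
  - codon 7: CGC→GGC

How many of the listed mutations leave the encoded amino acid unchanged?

Codon 1: GAA (Glu) → UAA (Stop) — nonsense.
Codon 2: AAC (Asn) → AAU (Asn) — synonymous.
Codon 3: CUG (Leu) → CUU (Leu) — synonymous.
Codon 5: GAU (Asp) → GGU (Gly) — missense.
Codon 6: UCG (Ser) → GCG (Ala) — missense.
Codon 7: CGC (Arg) → GGC (Gly) — missense.
Synonymous: 2 of 6.

2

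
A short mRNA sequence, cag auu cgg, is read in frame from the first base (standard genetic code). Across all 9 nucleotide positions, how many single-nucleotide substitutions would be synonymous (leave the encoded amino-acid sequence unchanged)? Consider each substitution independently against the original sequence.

7

Codon 1 (CAG, Gln): 1 synonymous substitution.
Codon 2 (AUU, Ile): 2 synonymous substitutions.
Codon 3 (CGG, Arg): 4 synonymous substitutions.
Total: 1 + 2 + 4 = 7.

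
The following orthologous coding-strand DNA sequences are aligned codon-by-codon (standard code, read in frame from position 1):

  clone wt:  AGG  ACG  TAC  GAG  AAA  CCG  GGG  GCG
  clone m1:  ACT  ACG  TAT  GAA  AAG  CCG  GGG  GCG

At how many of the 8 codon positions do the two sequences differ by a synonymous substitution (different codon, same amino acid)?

3

Codon 1: AGG Arg / ACT Thr — nonsynonymous.
Codon 2: ACG Thr / ACG Thr — identical.
Codon 3: TAC Tyr / TAT Tyr — synonymous.
Codon 4: GAG Glu / GAA Glu — synonymous.
Codon 5: AAA Lys / AAG Lys — synonymous.
Codon 6: CCG Pro / CCG Pro — identical.
Codon 7: GGG Gly / GGG Gly — identical.
Codon 8: GCG Ala / GCG Ala — identical.
Synonymous differences: 3.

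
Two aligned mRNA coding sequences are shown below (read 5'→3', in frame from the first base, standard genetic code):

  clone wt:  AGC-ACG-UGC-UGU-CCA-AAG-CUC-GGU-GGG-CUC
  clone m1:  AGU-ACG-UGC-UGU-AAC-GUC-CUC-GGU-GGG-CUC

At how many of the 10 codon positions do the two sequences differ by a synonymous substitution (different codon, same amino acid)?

1

Codon 1: AGC Ser / AGU Ser — synonymous.
Codon 2: ACG Thr / ACG Thr — identical.
Codon 3: UGC Cys / UGC Cys — identical.
Codon 4: UGU Cys / UGU Cys — identical.
Codon 5: CCA Pro / AAC Asn — nonsynonymous.
Codon 6: AAG Lys / GUC Val — nonsynonymous.
Codon 7: CUC Leu / CUC Leu — identical.
Codon 8: GGU Gly / GGU Gly — identical.
Codon 9: GGG Gly / GGG Gly — identical.
Codon 10: CUC Leu / CUC Leu — identical.
Synonymous differences: 1.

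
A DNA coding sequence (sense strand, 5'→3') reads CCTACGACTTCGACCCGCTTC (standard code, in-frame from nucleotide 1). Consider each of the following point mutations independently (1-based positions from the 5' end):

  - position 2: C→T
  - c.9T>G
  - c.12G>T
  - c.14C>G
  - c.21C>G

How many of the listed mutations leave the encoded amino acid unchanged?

2

Codon 1: CCT (Pro) → CTT (Leu) — missense.
Codon 3: ACT (Thr) → ACG (Thr) — synonymous.
Codon 4: TCG (Ser) → TCT (Ser) — synonymous.
Codon 5: ACC (Thr) → AGC (Ser) — missense.
Codon 7: TTC (Phe) → TTG (Leu) — missense.
Synonymous: 2 of 5.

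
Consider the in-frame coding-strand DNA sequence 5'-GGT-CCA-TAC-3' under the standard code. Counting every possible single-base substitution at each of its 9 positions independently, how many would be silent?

Codon 1 (GGT, Gly): 3 synonymous substitutions.
Codon 2 (CCA, Pro): 3 synonymous substitutions.
Codon 3 (TAC, Tyr): 1 synonymous substitution.
Total: 3 + 3 + 1 = 7.

7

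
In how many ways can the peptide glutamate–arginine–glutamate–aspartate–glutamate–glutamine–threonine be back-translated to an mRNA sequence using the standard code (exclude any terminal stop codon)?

Glu: 2 codons.
Arg: 6 codons.
Glu: 2 codons.
Asp: 2 codons.
Glu: 2 codons.
Gln: 2 codons.
Thr: 4 codons.
2 × 6 × 2 × 2 × 2 × 2 × 4 = 768.

768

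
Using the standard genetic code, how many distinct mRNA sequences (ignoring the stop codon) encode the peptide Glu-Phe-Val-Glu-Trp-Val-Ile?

Glu: 2 codons.
Phe: 2 codons.
Val: 4 codons.
Glu: 2 codons.
Trp: 1 codon.
Val: 4 codons.
Ile: 3 codons.
2 × 2 × 4 × 2 × 1 × 4 × 3 = 384.

384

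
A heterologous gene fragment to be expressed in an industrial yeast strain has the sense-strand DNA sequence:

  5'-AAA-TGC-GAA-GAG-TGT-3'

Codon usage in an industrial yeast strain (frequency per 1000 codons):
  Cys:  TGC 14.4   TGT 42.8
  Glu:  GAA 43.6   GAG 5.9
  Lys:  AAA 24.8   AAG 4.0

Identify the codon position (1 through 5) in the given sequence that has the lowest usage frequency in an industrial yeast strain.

4

Codon 1 AAA (Lys): 24.8 per 1000.
Codon 2 TGC (Cys): 14.4 per 1000.
Codon 3 GAA (Glu): 43.6 per 1000.
Codon 4 GAG (Glu): 5.9 per 1000.
Codon 5 TGT (Cys): 42.8 per 1000.
Lowest frequency is 5.9 at codon 4.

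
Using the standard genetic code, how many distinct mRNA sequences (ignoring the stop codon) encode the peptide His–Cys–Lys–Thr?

His: 2 codons.
Cys: 2 codons.
Lys: 2 codons.
Thr: 4 codons.
2 × 2 × 2 × 4 = 32.

32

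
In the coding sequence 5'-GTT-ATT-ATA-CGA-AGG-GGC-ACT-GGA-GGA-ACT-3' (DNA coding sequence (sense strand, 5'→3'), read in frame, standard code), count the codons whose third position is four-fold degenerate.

Codon 1 GTT (Val): third position 4-fold.
Codon 2 ATT (Ile): third position 3-fold.
Codon 3 ATA (Ile): third position 3-fold.
Codon 4 CGA (Arg): third position 4-fold.
Codon 5 AGG (Arg): third position 2-fold.
Codon 6 GGC (Gly): third position 4-fold.
Codon 7 ACT (Thr): third position 4-fold.
Codon 8 GGA (Gly): third position 4-fold.
Codon 9 GGA (Gly): third position 4-fold.
Codon 10 ACT (Thr): third position 4-fold.
Four-fold degenerate third positions: 7.

7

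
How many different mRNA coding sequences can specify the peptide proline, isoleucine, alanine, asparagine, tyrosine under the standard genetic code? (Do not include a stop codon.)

Pro: 4 codons.
Ile: 3 codons.
Ala: 4 codons.
Asn: 2 codons.
Tyr: 2 codons.
4 × 3 × 4 × 2 × 2 = 192.

192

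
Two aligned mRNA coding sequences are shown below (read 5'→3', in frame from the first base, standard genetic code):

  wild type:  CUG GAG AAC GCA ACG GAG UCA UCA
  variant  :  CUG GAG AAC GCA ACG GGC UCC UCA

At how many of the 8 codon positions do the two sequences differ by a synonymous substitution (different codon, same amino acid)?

Codon 1: CUG Leu / CUG Leu — identical.
Codon 2: GAG Glu / GAG Glu — identical.
Codon 3: AAC Asn / AAC Asn — identical.
Codon 4: GCA Ala / GCA Ala — identical.
Codon 5: ACG Thr / ACG Thr — identical.
Codon 6: GAG Glu / GGC Gly — nonsynonymous.
Codon 7: UCA Ser / UCC Ser — synonymous.
Codon 8: UCA Ser / UCA Ser — identical.
Synonymous differences: 1.

1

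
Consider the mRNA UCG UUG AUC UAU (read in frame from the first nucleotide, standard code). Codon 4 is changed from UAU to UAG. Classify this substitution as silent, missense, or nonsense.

Position 12 falls in codon 4: UAU → Tyr.
After the substitution the codon is UAG → Stop.
The new codon is a stop codon, so this is a nonsense mutation.

nonsense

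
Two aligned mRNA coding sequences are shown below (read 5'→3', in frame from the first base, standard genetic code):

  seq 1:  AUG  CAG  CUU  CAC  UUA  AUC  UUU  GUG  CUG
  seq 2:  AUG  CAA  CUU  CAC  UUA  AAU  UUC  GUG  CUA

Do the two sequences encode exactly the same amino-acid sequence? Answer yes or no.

Codon 1: AUG Met / AUG Met — identical.
Codon 2: CAG Gln / CAA Gln — synonymous.
Codon 3: CUU Leu / CUU Leu — identical.
Codon 4: CAC His / CAC His — identical.
Codon 5: UUA Leu / UUA Leu — identical.
Codon 6: AUC Ile / AAU Asn — nonsynonymous.
Codon 7: UUU Phe / UUC Phe — synonymous.
Codon 8: GUG Val / GUG Val — identical.
Codon 9: CUG Leu / CUA Leu — synonymous.
Nonsynonymous differences: 1 → different protein.

no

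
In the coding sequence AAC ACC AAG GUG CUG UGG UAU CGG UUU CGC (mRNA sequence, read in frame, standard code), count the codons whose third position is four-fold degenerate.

Codon 1 AAC (Asn): third position 2-fold.
Codon 2 ACC (Thr): third position 4-fold.
Codon 3 AAG (Lys): third position 2-fold.
Codon 4 GUG (Val): third position 4-fold.
Codon 5 CUG (Leu): third position 4-fold.
Codon 6 UGG (Trp): third position 1-fold.
Codon 7 UAU (Tyr): third position 2-fold.
Codon 8 CGG (Arg): third position 4-fold.
Codon 9 UUU (Phe): third position 2-fold.
Codon 10 CGC (Arg): third position 4-fold.
Four-fold degenerate third positions: 5.

5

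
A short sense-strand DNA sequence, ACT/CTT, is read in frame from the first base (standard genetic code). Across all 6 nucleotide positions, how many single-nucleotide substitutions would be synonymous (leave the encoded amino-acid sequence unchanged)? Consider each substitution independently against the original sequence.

Codon 1 (ACT, Thr): 3 synonymous substitutions.
Codon 2 (CTT, Leu): 3 synonymous substitutions.
Total: 3 + 3 = 6.

6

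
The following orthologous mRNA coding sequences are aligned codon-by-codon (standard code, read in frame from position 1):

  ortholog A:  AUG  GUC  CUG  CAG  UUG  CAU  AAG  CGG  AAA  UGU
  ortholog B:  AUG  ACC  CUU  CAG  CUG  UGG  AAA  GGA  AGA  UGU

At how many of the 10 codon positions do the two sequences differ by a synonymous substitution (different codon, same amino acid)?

3

Codon 1: AUG Met / AUG Met — identical.
Codon 2: GUC Val / ACC Thr — nonsynonymous.
Codon 3: CUG Leu / CUU Leu — synonymous.
Codon 4: CAG Gln / CAG Gln — identical.
Codon 5: UUG Leu / CUG Leu — synonymous.
Codon 6: CAU His / UGG Trp — nonsynonymous.
Codon 7: AAG Lys / AAA Lys — synonymous.
Codon 8: CGG Arg / GGA Gly — nonsynonymous.
Codon 9: AAA Lys / AGA Arg — nonsynonymous.
Codon 10: UGU Cys / UGU Cys — identical.
Synonymous differences: 3.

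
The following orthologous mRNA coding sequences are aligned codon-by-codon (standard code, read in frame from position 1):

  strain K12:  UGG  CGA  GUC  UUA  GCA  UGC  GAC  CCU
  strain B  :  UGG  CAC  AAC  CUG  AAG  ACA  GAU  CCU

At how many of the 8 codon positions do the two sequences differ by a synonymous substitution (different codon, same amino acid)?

Codon 1: UGG Trp / UGG Trp — identical.
Codon 2: CGA Arg / CAC His — nonsynonymous.
Codon 3: GUC Val / AAC Asn — nonsynonymous.
Codon 4: UUA Leu / CUG Leu — synonymous.
Codon 5: GCA Ala / AAG Lys — nonsynonymous.
Codon 6: UGC Cys / ACA Thr — nonsynonymous.
Codon 7: GAC Asp / GAU Asp — synonymous.
Codon 8: CCU Pro / CCU Pro — identical.
Synonymous differences: 2.

2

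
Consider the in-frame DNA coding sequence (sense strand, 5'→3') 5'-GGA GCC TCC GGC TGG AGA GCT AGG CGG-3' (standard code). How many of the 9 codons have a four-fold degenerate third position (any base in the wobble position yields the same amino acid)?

6

Codon 1 GGA (Gly): third position 4-fold.
Codon 2 GCC (Ala): third position 4-fold.
Codon 3 TCC (Ser): third position 4-fold.
Codon 4 GGC (Gly): third position 4-fold.
Codon 5 TGG (Trp): third position 1-fold.
Codon 6 AGA (Arg): third position 2-fold.
Codon 7 GCT (Ala): third position 4-fold.
Codon 8 AGG (Arg): third position 2-fold.
Codon 9 CGG (Arg): third position 4-fold.
Four-fold degenerate third positions: 6.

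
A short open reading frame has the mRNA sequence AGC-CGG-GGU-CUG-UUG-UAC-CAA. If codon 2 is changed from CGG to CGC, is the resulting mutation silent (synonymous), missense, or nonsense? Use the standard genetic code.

Position 6 falls in codon 2: CGG → Arg.
After the substitution the codon is CGC → Arg.
Both encode Arg, so the change is synonymous.

silent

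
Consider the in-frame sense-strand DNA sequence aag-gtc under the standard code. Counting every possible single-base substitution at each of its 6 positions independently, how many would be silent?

4

Codon 1 (AAG, Lys): 1 synonymous substitution.
Codon 2 (GTC, Val): 3 synonymous substitutions.
Total: 1 + 3 = 4.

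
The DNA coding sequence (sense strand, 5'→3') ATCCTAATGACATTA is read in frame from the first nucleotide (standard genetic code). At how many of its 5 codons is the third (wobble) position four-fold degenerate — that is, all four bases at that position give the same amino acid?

Codon 1 ATC (Ile): third position 3-fold.
Codon 2 CTA (Leu): third position 4-fold.
Codon 3 ATG (Met): third position 1-fold.
Codon 4 ACA (Thr): third position 4-fold.
Codon 5 TTA (Leu): third position 2-fold.
Four-fold degenerate third positions: 2.

2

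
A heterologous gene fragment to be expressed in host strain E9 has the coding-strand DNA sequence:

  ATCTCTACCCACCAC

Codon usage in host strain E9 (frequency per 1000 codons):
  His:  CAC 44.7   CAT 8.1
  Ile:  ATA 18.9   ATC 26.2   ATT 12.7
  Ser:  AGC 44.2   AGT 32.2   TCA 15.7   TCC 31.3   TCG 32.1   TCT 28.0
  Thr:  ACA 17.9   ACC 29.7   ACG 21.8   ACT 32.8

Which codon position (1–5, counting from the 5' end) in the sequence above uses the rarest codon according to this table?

Codon 1 ATC (Ile): 26.2 per 1000.
Codon 2 TCT (Ser): 28.0 per 1000.
Codon 3 ACC (Thr): 29.7 per 1000.
Codon 4 CAC (His): 44.7 per 1000.
Codon 5 CAC (His): 44.7 per 1000.
Lowest frequency is 26.2 at codon 1.

1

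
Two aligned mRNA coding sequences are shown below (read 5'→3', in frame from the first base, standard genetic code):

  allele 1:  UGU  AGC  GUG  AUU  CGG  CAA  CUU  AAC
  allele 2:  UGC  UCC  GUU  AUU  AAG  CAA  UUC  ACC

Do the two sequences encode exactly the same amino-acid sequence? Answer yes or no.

no

Codon 1: UGU Cys / UGC Cys — synonymous.
Codon 2: AGC Ser / UCC Ser — synonymous.
Codon 3: GUG Val / GUU Val — synonymous.
Codon 4: AUU Ile / AUU Ile — identical.
Codon 5: CGG Arg / AAG Lys — nonsynonymous.
Codon 6: CAA Gln / CAA Gln — identical.
Codon 7: CUU Leu / UUC Phe — nonsynonymous.
Codon 8: AAC Asn / ACC Thr — nonsynonymous.
Nonsynonymous differences: 3 → different protein.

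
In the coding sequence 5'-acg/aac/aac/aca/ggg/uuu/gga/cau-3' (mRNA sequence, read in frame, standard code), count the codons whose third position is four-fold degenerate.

Codon 1 ACG (Thr): third position 4-fold.
Codon 2 AAC (Asn): third position 2-fold.
Codon 3 AAC (Asn): third position 2-fold.
Codon 4 ACA (Thr): third position 4-fold.
Codon 5 GGG (Gly): third position 4-fold.
Codon 6 UUU (Phe): third position 2-fold.
Codon 7 GGA (Gly): third position 4-fold.
Codon 8 CAU (His): third position 2-fold.
Four-fold degenerate third positions: 4.

4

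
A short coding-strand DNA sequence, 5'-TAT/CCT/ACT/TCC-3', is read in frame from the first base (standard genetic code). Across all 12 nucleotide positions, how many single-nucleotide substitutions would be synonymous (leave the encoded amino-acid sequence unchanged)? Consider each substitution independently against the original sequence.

Codon 1 (TAT, Tyr): 1 synonymous substitution.
Codon 2 (CCT, Pro): 3 synonymous substitutions.
Codon 3 (ACT, Thr): 3 synonymous substitutions.
Codon 4 (TCC, Ser): 3 synonymous substitutions.
Total: 1 + 3 + 3 + 3 = 10.

10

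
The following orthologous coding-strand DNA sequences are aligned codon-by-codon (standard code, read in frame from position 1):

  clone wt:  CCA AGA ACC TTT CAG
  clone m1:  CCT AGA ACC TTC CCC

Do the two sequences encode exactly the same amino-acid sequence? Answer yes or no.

Codon 1: CCA Pro / CCT Pro — synonymous.
Codon 2: AGA Arg / AGA Arg — identical.
Codon 3: ACC Thr / ACC Thr — identical.
Codon 4: TTT Phe / TTC Phe — synonymous.
Codon 5: CAG Gln / CCC Pro — nonsynonymous.
Nonsynonymous differences: 1 → different protein.

no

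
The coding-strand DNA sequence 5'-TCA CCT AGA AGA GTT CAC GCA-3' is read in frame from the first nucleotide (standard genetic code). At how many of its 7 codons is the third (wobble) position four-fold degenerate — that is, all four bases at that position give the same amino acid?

Codon 1 TCA (Ser): third position 4-fold.
Codon 2 CCT (Pro): third position 4-fold.
Codon 3 AGA (Arg): third position 2-fold.
Codon 4 AGA (Arg): third position 2-fold.
Codon 5 GTT (Val): third position 4-fold.
Codon 6 CAC (His): third position 2-fold.
Codon 7 GCA (Ala): third position 4-fold.
Four-fold degenerate third positions: 4.

4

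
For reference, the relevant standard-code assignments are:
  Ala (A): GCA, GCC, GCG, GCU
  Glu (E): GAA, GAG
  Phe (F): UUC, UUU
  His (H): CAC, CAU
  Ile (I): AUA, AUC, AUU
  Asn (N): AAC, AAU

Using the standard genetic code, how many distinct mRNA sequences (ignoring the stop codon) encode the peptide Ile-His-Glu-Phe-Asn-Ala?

192

Ile: 3 codons.
His: 2 codons.
Glu: 2 codons.
Phe: 2 codons.
Asn: 2 codons.
Ala: 4 codons.
3 × 2 × 2 × 2 × 2 × 4 = 192.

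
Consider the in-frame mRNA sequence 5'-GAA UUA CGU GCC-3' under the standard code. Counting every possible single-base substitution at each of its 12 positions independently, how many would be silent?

9

Codon 1 (GAA, Glu): 1 synonymous substitution.
Codon 2 (UUA, Leu): 2 synonymous substitutions.
Codon 3 (CGU, Arg): 3 synonymous substitutions.
Codon 4 (GCC, Ala): 3 synonymous substitutions.
Total: 1 + 2 + 3 + 3 = 9.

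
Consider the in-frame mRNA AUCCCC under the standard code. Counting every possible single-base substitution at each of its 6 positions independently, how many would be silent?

Codon 1 (AUC, Ile): 2 synonymous substitutions.
Codon 2 (CCC, Pro): 3 synonymous substitutions.
Total: 2 + 3 = 5.

5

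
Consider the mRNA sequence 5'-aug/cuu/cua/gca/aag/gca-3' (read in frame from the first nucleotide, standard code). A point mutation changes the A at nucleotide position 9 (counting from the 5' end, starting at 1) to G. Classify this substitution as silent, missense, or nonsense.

Position 9 falls in codon 3: CUA → Leu.
After the substitution the codon is CUG → Leu.
Both encode Leu, so the change is synonymous.

silent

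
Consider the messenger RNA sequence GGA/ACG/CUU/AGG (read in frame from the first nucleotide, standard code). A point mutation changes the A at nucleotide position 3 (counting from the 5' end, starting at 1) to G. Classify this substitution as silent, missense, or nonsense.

Position 3 falls in codon 1: GGA → Gly.
After the substitution the codon is GGG → Gly.
Both encode Gly, so the change is synonymous.

silent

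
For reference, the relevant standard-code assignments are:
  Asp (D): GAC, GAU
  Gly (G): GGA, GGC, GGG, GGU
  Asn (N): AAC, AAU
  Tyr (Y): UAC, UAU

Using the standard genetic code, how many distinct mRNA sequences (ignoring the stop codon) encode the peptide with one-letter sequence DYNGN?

64

Asp: 2 codons.
Tyr: 2 codons.
Asn: 2 codons.
Gly: 4 codons.
Asn: 2 codons.
2 × 2 × 2 × 4 × 2 = 64.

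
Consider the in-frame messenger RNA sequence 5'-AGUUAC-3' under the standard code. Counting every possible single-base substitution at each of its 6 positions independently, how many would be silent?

2

Codon 1 (AGU, Ser): 1 synonymous substitution.
Codon 2 (UAC, Tyr): 1 synonymous substitution.
Total: 1 + 1 = 2.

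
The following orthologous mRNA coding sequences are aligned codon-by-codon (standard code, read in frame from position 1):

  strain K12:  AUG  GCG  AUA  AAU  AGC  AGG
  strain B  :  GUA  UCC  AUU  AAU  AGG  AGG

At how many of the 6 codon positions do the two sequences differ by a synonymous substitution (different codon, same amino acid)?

1

Codon 1: AUG Met / GUA Val — nonsynonymous.
Codon 2: GCG Ala / UCC Ser — nonsynonymous.
Codon 3: AUA Ile / AUU Ile — synonymous.
Codon 4: AAU Asn / AAU Asn — identical.
Codon 5: AGC Ser / AGG Arg — nonsynonymous.
Codon 6: AGG Arg / AGG Arg — identical.
Synonymous differences: 1.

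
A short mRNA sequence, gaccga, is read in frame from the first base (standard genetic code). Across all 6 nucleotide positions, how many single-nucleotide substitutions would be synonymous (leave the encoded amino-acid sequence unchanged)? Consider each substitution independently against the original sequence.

Codon 1 (GAC, Asp): 1 synonymous substitution.
Codon 2 (CGA, Arg): 4 synonymous substitutions.
Total: 1 + 4 = 5.

5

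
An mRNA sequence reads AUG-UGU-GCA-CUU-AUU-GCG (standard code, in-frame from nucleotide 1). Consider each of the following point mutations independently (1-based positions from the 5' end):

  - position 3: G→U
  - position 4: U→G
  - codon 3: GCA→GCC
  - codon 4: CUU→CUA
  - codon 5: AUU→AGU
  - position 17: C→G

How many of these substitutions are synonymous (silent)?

2

Codon 1: AUG (Met) → AUU (Ile) — missense.
Codon 2: UGU (Cys) → GGU (Gly) — missense.
Codon 3: GCA (Ala) → GCC (Ala) — synonymous.
Codon 4: CUU (Leu) → CUA (Leu) — synonymous.
Codon 5: AUU (Ile) → AGU (Ser) — missense.
Codon 6: GCG (Ala) → GGG (Gly) — missense.
Synonymous: 2 of 6.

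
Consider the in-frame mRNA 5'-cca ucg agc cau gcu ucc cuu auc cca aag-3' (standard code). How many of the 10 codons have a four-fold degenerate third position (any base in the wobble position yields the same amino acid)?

Codon 1 CCA (Pro): third position 4-fold.
Codon 2 UCG (Ser): third position 4-fold.
Codon 3 AGC (Ser): third position 2-fold.
Codon 4 CAU (His): third position 2-fold.
Codon 5 GCU (Ala): third position 4-fold.
Codon 6 UCC (Ser): third position 4-fold.
Codon 7 CUU (Leu): third position 4-fold.
Codon 8 AUC (Ile): third position 3-fold.
Codon 9 CCA (Pro): third position 4-fold.
Codon 10 AAG (Lys): third position 2-fold.
Four-fold degenerate third positions: 6.

6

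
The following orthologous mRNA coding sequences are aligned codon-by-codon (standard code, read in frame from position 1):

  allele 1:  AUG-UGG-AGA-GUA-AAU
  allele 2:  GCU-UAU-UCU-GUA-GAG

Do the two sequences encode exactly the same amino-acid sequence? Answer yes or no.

Codon 1: AUG Met / GCU Ala — nonsynonymous.
Codon 2: UGG Trp / UAU Tyr — nonsynonymous.
Codon 3: AGA Arg / UCU Ser — nonsynonymous.
Codon 4: GUA Val / GUA Val — identical.
Codon 5: AAU Asn / GAG Glu — nonsynonymous.
Nonsynonymous differences: 4 → different protein.

no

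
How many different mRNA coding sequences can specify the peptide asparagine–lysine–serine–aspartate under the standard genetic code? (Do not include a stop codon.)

Asn: 2 codons.
Lys: 2 codons.
Ser: 6 codons.
Asp: 2 codons.
2 × 2 × 6 × 2 = 48.

48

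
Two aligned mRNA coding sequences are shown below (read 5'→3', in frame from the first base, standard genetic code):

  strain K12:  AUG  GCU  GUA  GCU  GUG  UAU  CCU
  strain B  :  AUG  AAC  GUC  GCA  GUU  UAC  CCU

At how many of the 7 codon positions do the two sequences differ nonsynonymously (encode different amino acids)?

Codon 1: AUG Met / AUG Met — identical.
Codon 2: GCU Ala / AAC Asn — nonsynonymous.
Codon 3: GUA Val / GUC Val — synonymous.
Codon 4: GCU Ala / GCA Ala — synonymous.
Codon 5: GUG Val / GUU Val — synonymous.
Codon 6: UAU Tyr / UAC Tyr — synonymous.
Codon 7: CCU Pro / CCU Pro — identical.
Nonsynonymous differences: 1.

1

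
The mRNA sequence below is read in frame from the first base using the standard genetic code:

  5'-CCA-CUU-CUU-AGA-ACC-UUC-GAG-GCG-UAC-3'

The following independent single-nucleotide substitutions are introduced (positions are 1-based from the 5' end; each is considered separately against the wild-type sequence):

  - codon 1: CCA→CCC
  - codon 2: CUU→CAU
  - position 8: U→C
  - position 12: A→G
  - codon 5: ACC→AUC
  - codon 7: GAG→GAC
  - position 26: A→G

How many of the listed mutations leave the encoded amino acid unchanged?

2

Codon 1: CCA (Pro) → CCC (Pro) — synonymous.
Codon 2: CUU (Leu) → CAU (His) — missense.
Codon 3: CUU (Leu) → CCU (Pro) — missense.
Codon 4: AGA (Arg) → AGG (Arg) — synonymous.
Codon 5: ACC (Thr) → AUC (Ile) — missense.
Codon 7: GAG (Glu) → GAC (Asp) — missense.
Codon 9: UAC (Tyr) → UGC (Cys) — missense.
Synonymous: 2 of 7.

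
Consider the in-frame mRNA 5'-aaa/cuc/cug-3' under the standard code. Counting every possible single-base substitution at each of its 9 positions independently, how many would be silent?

8

Codon 1 (AAA, Lys): 1 synonymous substitution.
Codon 2 (CUC, Leu): 3 synonymous substitutions.
Codon 3 (CUG, Leu): 4 synonymous substitutions.
Total: 1 + 3 + 4 = 8.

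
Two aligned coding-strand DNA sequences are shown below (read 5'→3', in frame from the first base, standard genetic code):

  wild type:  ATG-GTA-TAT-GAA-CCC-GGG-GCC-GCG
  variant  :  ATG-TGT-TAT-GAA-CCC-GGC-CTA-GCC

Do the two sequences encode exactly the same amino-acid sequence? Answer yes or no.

no

Codon 1: ATG Met / ATG Met — identical.
Codon 2: GTA Val / TGT Cys — nonsynonymous.
Codon 3: TAT Tyr / TAT Tyr — identical.
Codon 4: GAA Glu / GAA Glu — identical.
Codon 5: CCC Pro / CCC Pro — identical.
Codon 6: GGG Gly / GGC Gly — synonymous.
Codon 7: GCC Ala / CTA Leu — nonsynonymous.
Codon 8: GCG Ala / GCC Ala — synonymous.
Nonsynonymous differences: 2 → different protein.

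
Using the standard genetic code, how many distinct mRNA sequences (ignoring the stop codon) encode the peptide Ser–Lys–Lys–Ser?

144

Ser: 6 codons.
Lys: 2 codons.
Lys: 2 codons.
Ser: 6 codons.
6 × 2 × 2 × 6 = 144.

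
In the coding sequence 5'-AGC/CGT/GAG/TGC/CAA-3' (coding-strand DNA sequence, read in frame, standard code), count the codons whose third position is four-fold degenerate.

1

Codon 1 AGC (Ser): third position 2-fold.
Codon 2 CGT (Arg): third position 4-fold.
Codon 3 GAG (Glu): third position 2-fold.
Codon 4 TGC (Cys): third position 2-fold.
Codon 5 CAA (Gln): third position 2-fold.
Four-fold degenerate third positions: 1.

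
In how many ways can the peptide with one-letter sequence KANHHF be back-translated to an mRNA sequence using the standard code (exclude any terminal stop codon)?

Lys: 2 codons.
Ala: 4 codons.
Asn: 2 codons.
His: 2 codons.
His: 2 codons.
Phe: 2 codons.
2 × 4 × 2 × 2 × 2 × 2 = 128.

128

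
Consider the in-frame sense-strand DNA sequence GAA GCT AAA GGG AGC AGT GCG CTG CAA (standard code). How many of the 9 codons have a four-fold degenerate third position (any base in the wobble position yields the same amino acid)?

4

Codon 1 GAA (Glu): third position 2-fold.
Codon 2 GCT (Ala): third position 4-fold.
Codon 3 AAA (Lys): third position 2-fold.
Codon 4 GGG (Gly): third position 4-fold.
Codon 5 AGC (Ser): third position 2-fold.
Codon 6 AGT (Ser): third position 2-fold.
Codon 7 GCG (Ala): third position 4-fold.
Codon 8 CTG (Leu): third position 4-fold.
Codon 9 CAA (Gln): third position 2-fold.
Four-fold degenerate third positions: 4.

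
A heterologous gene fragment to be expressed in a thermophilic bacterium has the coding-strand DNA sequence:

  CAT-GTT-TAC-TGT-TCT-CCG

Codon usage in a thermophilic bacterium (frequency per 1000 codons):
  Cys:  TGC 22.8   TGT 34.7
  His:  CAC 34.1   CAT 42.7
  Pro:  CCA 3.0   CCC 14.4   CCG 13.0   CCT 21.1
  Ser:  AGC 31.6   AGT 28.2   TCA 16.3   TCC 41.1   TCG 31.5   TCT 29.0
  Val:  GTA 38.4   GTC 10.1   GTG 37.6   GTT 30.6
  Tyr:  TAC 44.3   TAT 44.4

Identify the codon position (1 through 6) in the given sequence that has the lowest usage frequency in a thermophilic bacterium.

6

Codon 1 CAT (His): 42.7 per 1000.
Codon 2 GTT (Val): 30.6 per 1000.
Codon 3 TAC (Tyr): 44.3 per 1000.
Codon 4 TGT (Cys): 34.7 per 1000.
Codon 5 TCT (Ser): 29.0 per 1000.
Codon 6 CCG (Pro): 13.0 per 1000.
Lowest frequency is 13.0 at codon 6.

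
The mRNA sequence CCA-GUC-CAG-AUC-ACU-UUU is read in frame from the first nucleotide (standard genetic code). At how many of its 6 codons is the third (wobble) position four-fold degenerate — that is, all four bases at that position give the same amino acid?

Codon 1 CCA (Pro): third position 4-fold.
Codon 2 GUC (Val): third position 4-fold.
Codon 3 CAG (Gln): third position 2-fold.
Codon 4 AUC (Ile): third position 3-fold.
Codon 5 ACU (Thr): third position 4-fold.
Codon 6 UUU (Phe): third position 2-fold.
Four-fold degenerate third positions: 3.

3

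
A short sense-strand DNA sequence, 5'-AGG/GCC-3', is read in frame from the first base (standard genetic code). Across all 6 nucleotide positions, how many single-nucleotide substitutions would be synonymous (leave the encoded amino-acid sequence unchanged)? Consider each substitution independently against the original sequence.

Codon 1 (AGG, Arg): 2 synonymous substitutions.
Codon 2 (GCC, Ala): 3 synonymous substitutions.
Total: 2 + 3 = 5.

5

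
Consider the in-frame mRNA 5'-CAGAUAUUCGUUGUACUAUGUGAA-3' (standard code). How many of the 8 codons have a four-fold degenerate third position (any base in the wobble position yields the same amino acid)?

Codon 1 CAG (Gln): third position 2-fold.
Codon 2 AUA (Ile): third position 3-fold.
Codon 3 UUC (Phe): third position 2-fold.
Codon 4 GUU (Val): third position 4-fold.
Codon 5 GUA (Val): third position 4-fold.
Codon 6 CUA (Leu): third position 4-fold.
Codon 7 UGU (Cys): third position 2-fold.
Codon 8 GAA (Glu): third position 2-fold.
Four-fold degenerate third positions: 3.

3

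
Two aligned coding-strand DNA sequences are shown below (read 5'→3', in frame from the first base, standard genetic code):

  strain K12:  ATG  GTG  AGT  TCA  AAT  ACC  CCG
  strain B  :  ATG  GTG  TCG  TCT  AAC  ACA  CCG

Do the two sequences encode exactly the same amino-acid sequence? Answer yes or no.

yes

Codon 1: ATG Met / ATG Met — identical.
Codon 2: GTG Val / GTG Val — identical.
Codon 3: AGT Ser / TCG Ser — synonymous.
Codon 4: TCA Ser / TCT Ser — synonymous.
Codon 5: AAT Asn / AAC Asn — synonymous.
Codon 6: ACC Thr / ACA Thr — synonymous.
Codon 7: CCG Pro / CCG Pro — identical.
Nonsynonymous differences: 0 → same protein.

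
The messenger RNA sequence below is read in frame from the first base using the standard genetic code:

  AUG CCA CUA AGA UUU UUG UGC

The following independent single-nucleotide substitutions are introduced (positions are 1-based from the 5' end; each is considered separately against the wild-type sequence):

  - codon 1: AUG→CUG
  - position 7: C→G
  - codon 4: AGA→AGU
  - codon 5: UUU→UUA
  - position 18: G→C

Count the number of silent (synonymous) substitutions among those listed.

Codon 1: AUG (Met) → CUG (Leu) — missense.
Codon 3: CUA (Leu) → GUA (Val) — missense.
Codon 4: AGA (Arg) → AGU (Ser) — missense.
Codon 5: UUU (Phe) → UUA (Leu) — missense.
Codon 6: UUG (Leu) → UUC (Phe) — missense.
Synonymous: 0 of 5.

0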